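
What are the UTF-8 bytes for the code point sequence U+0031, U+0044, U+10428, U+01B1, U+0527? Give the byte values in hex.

31 44 F0 90 90 A8 C6 B1 D4 A7

U+0031: 1-byte form → 31.
U+0044: 1-byte form → 44.
U+10428: 4-byte form → F0 90 90 A8.
U+01B1: 2-byte form → C6 B1.
U+0527: 2-byte form → D4 A7.
Concatenated (10 bytes): 31 44 F0 90 90 A8 C6 B1 D4 A7.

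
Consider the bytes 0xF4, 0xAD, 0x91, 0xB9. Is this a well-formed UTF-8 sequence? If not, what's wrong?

Leading byte 0xF4 = 11110100 → 4-byte form.
Payload = 0x12D479, which exceeds U+10FFFF, the maximum Unicode code point. (Leading bytes F5–FF, or F4 followed by ≥ 0x90, are invalid.)

invalid (encodes a value above U+10FFFF)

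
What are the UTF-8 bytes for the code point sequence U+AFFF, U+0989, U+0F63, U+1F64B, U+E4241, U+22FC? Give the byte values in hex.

EA BF BF E0 A6 89 E0 BD A3 F0 9F 99 8B F3 A4 89 81 E2 8B BC

U+AFFF: 3-byte form → EA BF BF.
U+0989: 3-byte form → E0 A6 89.
U+0F63: 3-byte form → E0 BD A3.
U+1F64B: 4-byte form → F0 9F 99 8B.
U+E4241: 4-byte form → F3 A4 89 81.
U+22FC: 3-byte form → E2 8B BC.
Concatenated (20 bytes): EA BF BF E0 A6 89 E0 BD A3 F0 9F 99 8B F3 A4 89 81 E2 8B BC.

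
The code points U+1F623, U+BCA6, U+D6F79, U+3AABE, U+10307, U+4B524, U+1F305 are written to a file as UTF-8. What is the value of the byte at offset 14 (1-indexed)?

1-indexed offset 14 is 0-indexed offset 13.
U+1F623 → 4-byte form F0 9F 98 A3 at offsets 0–3.
U+BCA6 → 3-byte form EB B2 A6 at offsets 4–6.
U+D6F79 → 4-byte form F3 96 BD B9 at offsets 7–10.
U+3AABE → 4-byte form F0 BA AA BE at offsets 11–14.
Offset 13 falls in char 4's range; it's byte 3 of F0 BA AA BE = 0xAA.

0xAA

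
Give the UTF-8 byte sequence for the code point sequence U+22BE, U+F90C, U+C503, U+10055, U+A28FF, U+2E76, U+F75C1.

E2 8A BE EF A4 8C EC 94 83 F0 90 81 95 F2 A2 A3 BF E2 B9 B6 F3 B7 97 81

U+22BE: 3-byte form → E2 8A BE.
U+F90C: 3-byte form → EF A4 8C.
U+C503: 3-byte form → EC 94 83.
U+10055: 4-byte form → F0 90 81 95.
U+A28FF: 4-byte form → F2 A2 A3 BF.
U+2E76: 3-byte form → E2 B9 B6.
U+F75C1: 4-byte form → F3 B7 97 81.
Concatenated (24 bytes): E2 8A BE EF A4 8C EC 94 83 F0 90 81 95 F2 A2 A3 BF E2 B9 B6 F3 B7 97 81.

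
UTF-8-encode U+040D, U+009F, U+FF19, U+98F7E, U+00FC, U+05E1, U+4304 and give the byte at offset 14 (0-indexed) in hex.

U+040D → 2-byte form D0 8D at offsets 0–1.
U+009F → 2-byte form C2 9F at offsets 2–3.
U+FF19 → 3-byte form EF BC 99 at offsets 4–6.
U+98F7E → 4-byte form F2 98 BD BE at offsets 7–10.
U+00FC → 2-byte form C3 BC at offsets 11–12.
U+05E1 → 2-byte form D7 A1 at offsets 13–14.
Offset 14 falls in char 6's range; it's byte 2 of D7 A1 = 0xA1.

0xA1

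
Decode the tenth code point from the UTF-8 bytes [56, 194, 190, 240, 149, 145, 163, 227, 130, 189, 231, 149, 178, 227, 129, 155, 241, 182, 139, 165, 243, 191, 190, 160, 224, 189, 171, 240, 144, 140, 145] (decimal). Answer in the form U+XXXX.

U+10311

Offset 0: leading byte 0x38 = 00111000 → 1-byte char #1 = 38.
Offset 1: leading byte 0xC2 = 11000010 → 2-byte char #2 = C2 BE.
Offset 3: leading byte 0xF0 = 11110000 → 4-byte char #3 = F0 95 91 A3.
Offset 7: leading byte 0xE3 = 11100011 → 3-byte char #4 = E3 82 BD.
Offset 10: leading byte 0xE7 = 11100111 → 3-byte char #5 = E7 95 B2.
Offset 13: leading byte 0xE3 = 11100011 → 3-byte char #6 = E3 81 9B.
Offset 16: leading byte 0xF1 = 11110001 → 4-byte char #7 = F1 B6 8B A5.
Offset 20: leading byte 0xF3 = 11110011 → 4-byte char #8 = F3 BF BE A0.
Offset 24: leading byte 0xE0 = 11100000 → 3-byte char #9 = E0 BD AB.
Offset 27: leading byte 0xF0 = 11110000 → 4-byte char #10 = F0 90 8C 91.
Leading byte 0xF0 = 11110000 matches 11110xxx → 4-byte sequence.
Byte 1: 0xF0 = 11110000, payload 000 (3 bits).
Byte 2: 0x90 = 10010000 (10xxxxxx ✓), payload 010000.
Byte 3: 0x8C = 10001100 (10xxxxxx ✓), payload 001100.
Byte 4: 0x91 = 10010001 (10xxxxxx ✓), payload 010001.
Concatenate: 000010000001100010001 = 0x10311 (21 bits → U+10311).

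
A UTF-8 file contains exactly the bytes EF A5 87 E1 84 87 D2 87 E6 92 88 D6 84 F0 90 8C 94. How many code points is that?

6

Byte at offset 0: 0xEF = 11101111 → 3-byte char (#1). Advance 3.
Byte at offset 3: 0xE1 = 11100001 → 3-byte char (#2). Advance 3.
Byte at offset 6: 0xD2 = 11010010 → 2-byte char (#3). Advance 2.
Byte at offset 8: 0xE6 = 11100110 → 3-byte char (#4). Advance 3.
Byte at offset 11: 0xD6 = 11010110 → 2-byte char (#5). Advance 2.
Byte at offset 13: 0xF0 = 11110000 → 4-byte char (#6). Advance 4.
Reached end at offset 17 after 6 code points.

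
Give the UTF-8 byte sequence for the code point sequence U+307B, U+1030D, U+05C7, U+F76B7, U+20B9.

E3 81 BB F0 90 8C 8D D7 87 F3 B7 9A B7 E2 82 B9

U+307B: 3-byte form → E3 81 BB.
U+1030D: 4-byte form → F0 90 8C 8D.
U+05C7: 2-byte form → D7 87.
U+F76B7: 4-byte form → F3 B7 9A B7.
U+20B9: 3-byte form → E2 82 B9.
Concatenated (16 bytes): E3 81 BB F0 90 8C 8D D7 87 F3 B7 9A B7 E2 82 B9.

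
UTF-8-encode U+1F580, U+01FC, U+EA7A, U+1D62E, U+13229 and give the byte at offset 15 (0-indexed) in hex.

0x88

U+1F580 → 4-byte form F0 9F 96 80 at offsets 0–3.
U+01FC → 2-byte form C7 BC at offsets 4–5.
U+EA7A → 3-byte form EE A9 BA at offsets 6–8.
U+1D62E → 4-byte form F0 9D 98 AE at offsets 9–12.
U+13229 → 4-byte form F0 93 88 A9 at offsets 13–16.
Offset 15 falls in char 5's range; it's byte 3 of F0 93 88 A9 = 0x88.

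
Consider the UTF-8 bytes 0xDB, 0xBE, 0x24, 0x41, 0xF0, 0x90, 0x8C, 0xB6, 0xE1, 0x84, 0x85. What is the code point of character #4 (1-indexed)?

Offset 0: leading byte 0xDB = 11011011 → 2-byte char #1 = DB BE.
Offset 2: leading byte 0x24 = 00100100 → 1-byte char #2 = 24.
Offset 3: leading byte 0x41 = 01000001 → 1-byte char #3 = 41.
Offset 4: leading byte 0xF0 = 11110000 → 4-byte char #4 = F0 90 8C B6.
Leading byte 0xF0 = 11110000 matches 11110xxx → 4-byte sequence.
Byte 1: 0xF0 = 11110000, payload 000 (3 bits).
Byte 2: 0x90 = 10010000 (10xxxxxx ✓), payload 010000.
Byte 3: 0x8C = 10001100 (10xxxxxx ✓), payload 001100.
Byte 4: 0xB6 = 10110110 (10xxxxxx ✓), payload 110110.
Concatenate: 000010000001100110110 = 0x10336 (21 bits → U+10336).

U+10336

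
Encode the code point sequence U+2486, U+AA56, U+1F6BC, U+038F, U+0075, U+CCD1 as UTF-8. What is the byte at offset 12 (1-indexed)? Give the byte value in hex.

0x8F

1-indexed offset 12 is 0-indexed offset 11.
U+2486 → 3-byte form E2 92 86 at offsets 0–2.
U+AA56 → 3-byte form EA A9 96 at offsets 3–5.
U+1F6BC → 4-byte form F0 9F 9A BC at offsets 6–9.
U+038F → 2-byte form CE 8F at offsets 10–11.
Offset 11 falls in char 4's range; it's byte 2 of CE 8F = 0x8F.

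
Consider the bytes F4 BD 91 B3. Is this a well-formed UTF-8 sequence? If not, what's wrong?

Leading byte 0xF4 = 11110100 → 4-byte form.
Payload = 0x13D473, which exceeds U+10FFFF, the maximum Unicode code point. (Leading bytes F5–FF, or F4 followed by ≥ 0x90, are invalid.)

invalid (encodes a value above U+10FFFF)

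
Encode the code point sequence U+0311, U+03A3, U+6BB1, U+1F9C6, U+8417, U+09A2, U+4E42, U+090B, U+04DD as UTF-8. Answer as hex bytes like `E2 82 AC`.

CC 91 CE A3 E6 AE B1 F0 9F A7 86 E8 90 97 E0 A6 A2 E4 B9 82 E0 A4 8B D3 9D

U+0311: 2-byte form → CC 91.
U+03A3: 2-byte form → CE A3.
U+6BB1: 3-byte form → E6 AE B1.
U+1F9C6: 4-byte form → F0 9F A7 86.
U+8417: 3-byte form → E8 90 97.
U+09A2: 3-byte form → E0 A6 A2.
U+4E42: 3-byte form → E4 B9 82.
U+090B: 3-byte form → E0 A4 8B.
U+04DD: 2-byte form → D3 9D.
Concatenated (25 bytes): CC 91 CE A3 E6 AE B1 F0 9F A7 86 E8 90 97 E0 A6 A2 E4 B9 82 E0 A4 8B D3 9D.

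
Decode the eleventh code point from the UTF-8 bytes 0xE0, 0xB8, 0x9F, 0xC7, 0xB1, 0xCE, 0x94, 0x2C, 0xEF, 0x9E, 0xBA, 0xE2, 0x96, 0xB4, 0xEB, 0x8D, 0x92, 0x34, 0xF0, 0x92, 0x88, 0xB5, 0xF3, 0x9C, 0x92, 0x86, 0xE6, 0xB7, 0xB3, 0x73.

U+6DF3

Offset 0: leading byte 0xE0 = 11100000 → 3-byte char #1 = E0 B8 9F.
Offset 3: leading byte 0xC7 = 11000111 → 2-byte char #2 = C7 B1.
Offset 5: leading byte 0xCE = 11001110 → 2-byte char #3 = CE 94.
Offset 7: leading byte 0x2C = 00101100 → 1-byte char #4 = 2C.
Offset 8: leading byte 0xEF = 11101111 → 3-byte char #5 = EF 9E BA.
Offset 11: leading byte 0xE2 = 11100010 → 3-byte char #6 = E2 96 B4.
Offset 14: leading byte 0xEB = 11101011 → 3-byte char #7 = EB 8D 92.
Offset 17: leading byte 0x34 = 00110100 → 1-byte char #8 = 34.
Offset 18: leading byte 0xF0 = 11110000 → 4-byte char #9 = F0 92 88 B5.
Offset 22: leading byte 0xF3 = 11110011 → 4-byte char #10 = F3 9C 92 86.
Offset 26: leading byte 0xE6 = 11100110 → 3-byte char #11 = E6 B7 B3.
Leading byte 0xE6 = 11100110 matches 1110xxxx → 3-byte sequence.
Byte 1: 0xE6 = 11100110, payload 0110 (4 bits).
Byte 2: 0xB7 = 10110111 (10xxxxxx ✓), payload 110111.
Byte 3: 0xB3 = 10110011 (10xxxxxx ✓), payload 110011.
Concatenate: 0110110111110011 = 0x6DF3 (16 bits → U+6DF3).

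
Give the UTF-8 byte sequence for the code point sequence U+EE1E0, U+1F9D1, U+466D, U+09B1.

U+EE1E0: 4-byte form → F3 AE 87 A0.
U+1F9D1: 4-byte form → F0 9F A7 91.
U+466D: 3-byte form → E4 99 AD.
U+09B1: 3-byte form → E0 A6 B1.
Concatenated (14 bytes): F3 AE 87 A0 F0 9F A7 91 E4 99 AD E0 A6 B1.

F3 AE 87 A0 F0 9F A7 91 E4 99 AD E0 A6 B1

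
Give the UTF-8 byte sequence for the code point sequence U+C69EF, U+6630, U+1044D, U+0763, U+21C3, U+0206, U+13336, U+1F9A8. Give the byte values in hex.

U+C69EF: 4-byte form → F3 86 A7 AF.
U+6630: 3-byte form → E6 98 B0.
U+1044D: 4-byte form → F0 90 91 8D.
U+0763: 2-byte form → DD A3.
U+21C3: 3-byte form → E2 87 83.
U+0206: 2-byte form → C8 86.
U+13336: 4-byte form → F0 93 8C B6.
U+1F9A8: 4-byte form → F0 9F A6 A8.
Concatenated (26 bytes): F3 86 A7 AF E6 98 B0 F0 90 91 8D DD A3 E2 87 83 C8 86 F0 93 8C B6 F0 9F A6 A8.

F3 86 A7 AF E6 98 B0 F0 90 91 8D DD A3 E2 87 83 C8 86 F0 93 8C B6 F0 9F A6 A8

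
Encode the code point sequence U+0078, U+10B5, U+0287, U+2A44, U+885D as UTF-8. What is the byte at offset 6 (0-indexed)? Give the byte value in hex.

U+0078 → 1-byte form 78 at offsets 0–0.
U+10B5 → 3-byte form E1 82 B5 at offsets 1–3.
U+0287 → 2-byte form CA 87 at offsets 4–5.
U+2A44 → 3-byte form E2 A9 84 at offsets 6–8.
Offset 6 falls in char 4's range; it's byte 1 of E2 A9 84 = 0xE2.

0xE2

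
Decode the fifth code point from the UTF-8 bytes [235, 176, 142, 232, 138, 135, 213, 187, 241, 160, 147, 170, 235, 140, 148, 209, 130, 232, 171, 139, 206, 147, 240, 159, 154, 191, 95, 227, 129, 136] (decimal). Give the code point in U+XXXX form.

U+B314

Offset 0: leading byte 0xEB = 11101011 → 3-byte char #1 = EB B0 8E.
Offset 3: leading byte 0xE8 = 11101000 → 3-byte char #2 = E8 8A 87.
Offset 6: leading byte 0xD5 = 11010101 → 2-byte char #3 = D5 BB.
Offset 8: leading byte 0xF1 = 11110001 → 4-byte char #4 = F1 A0 93 AA.
Offset 12: leading byte 0xEB = 11101011 → 3-byte char #5 = EB 8C 94.
Leading byte 0xEB = 11101011 matches 1110xxxx → 3-byte sequence.
Byte 1: 0xEB = 11101011, payload 1011 (4 bits).
Byte 2: 0x8C = 10001100 (10xxxxxx ✓), payload 001100.
Byte 3: 0x94 = 10010100 (10xxxxxx ✓), payload 010100.
Concatenate: 1011001100010100 = 0xB314 (16 bits → U+B314).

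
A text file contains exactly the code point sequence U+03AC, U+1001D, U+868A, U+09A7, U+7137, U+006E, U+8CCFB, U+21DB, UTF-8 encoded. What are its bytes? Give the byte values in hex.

CE AC F0 90 80 9D E8 9A 8A E0 A6 A7 E7 84 B7 6E F2 8C B3 BB E2 87 9B

U+03AC: 2-byte form → CE AC.
U+1001D: 4-byte form → F0 90 80 9D.
U+868A: 3-byte form → E8 9A 8A.
U+09A7: 3-byte form → E0 A6 A7.
U+7137: 3-byte form → E7 84 B7.
U+006E: 1-byte form → 6E.
U+8CCFB: 4-byte form → F2 8C B3 BB.
U+21DB: 3-byte form → E2 87 9B.
Concatenated (23 bytes): CE AC F0 90 80 9D E8 9A 8A E0 A6 A7 E7 84 B7 6E F2 8C B3 BB E2 87 9B.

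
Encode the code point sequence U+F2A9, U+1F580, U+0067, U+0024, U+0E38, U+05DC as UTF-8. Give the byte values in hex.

U+F2A9: 3-byte form → EF 8A A9.
U+1F580: 4-byte form → F0 9F 96 80.
U+0067: 1-byte form → 67.
U+0024: 1-byte form → 24.
U+0E38: 3-byte form → E0 B8 B8.
U+05DC: 2-byte form → D7 9C.
Concatenated (14 bytes): EF 8A A9 F0 9F 96 80 67 24 E0 B8 B8 D7 9C.

EF 8A A9 F0 9F 96 80 67 24 E0 B8 B8 D7 9C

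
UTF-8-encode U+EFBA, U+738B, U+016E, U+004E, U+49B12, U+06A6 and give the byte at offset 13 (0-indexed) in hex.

0xDA

U+EFBA → 3-byte form EE BE BA at offsets 0–2.
U+738B → 3-byte form E7 8E 8B at offsets 3–5.
U+016E → 2-byte form C5 AE at offsets 6–7.
U+004E → 1-byte form 4E at offsets 8–8.
U+49B12 → 4-byte form F1 89 AC 92 at offsets 9–12.
U+06A6 → 2-byte form DA A6 at offsets 13–14.
Offset 13 falls in char 6's range; it's byte 1 of DA A6 = 0xDA.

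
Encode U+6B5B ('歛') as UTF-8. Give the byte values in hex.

E6 AD 9B

U+6B5B = 0x6B5B = 27483 decimal. In range U+0800–U+FFFF → 3-byte form: 1110xxxx 10xxxxxx 10xxxxxx.
Binary (16 bits): 0110101101011011.
Split 4+6+6: 0110 | 101101 | 011011.
Byte 1: 11100110 = 0xE6.
Byte 2: 10101101 = 0xAD.
Byte 3: 10011011 = 0x9B.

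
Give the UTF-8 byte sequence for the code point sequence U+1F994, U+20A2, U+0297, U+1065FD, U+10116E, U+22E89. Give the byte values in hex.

F0 9F A6 94 E2 82 A2 CA 97 F4 86 97 BD F4 81 85 AE F0 A2 BA 89

U+1F994: 4-byte form → F0 9F A6 94.
U+20A2: 3-byte form → E2 82 A2.
U+0297: 2-byte form → CA 97.
U+1065FD: 4-byte form → F4 86 97 BD.
U+10116E: 4-byte form → F4 81 85 AE.
U+22E89: 4-byte form → F0 A2 BA 89.
Concatenated (21 bytes): F0 9F A6 94 E2 82 A2 CA 97 F4 86 97 BD F4 81 85 AE F0 A2 BA 89.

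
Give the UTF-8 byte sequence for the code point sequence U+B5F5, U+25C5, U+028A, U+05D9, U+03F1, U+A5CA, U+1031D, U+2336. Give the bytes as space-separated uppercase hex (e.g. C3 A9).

EB 97 B5 E2 97 85 CA 8A D7 99 CF B1 EA 97 8A F0 90 8C 9D E2 8C B6

U+B5F5: 3-byte form → EB 97 B5.
U+25C5: 3-byte form → E2 97 85.
U+028A: 2-byte form → CA 8A.
U+05D9: 2-byte form → D7 99.
U+03F1: 2-byte form → CF B1.
U+A5CA: 3-byte form → EA 97 8A.
U+1031D: 4-byte form → F0 90 8C 9D.
U+2336: 3-byte form → E2 8C B6.
Concatenated (22 bytes): EB 97 B5 E2 97 85 CA 8A D7 99 CF B1 EA 97 8A F0 90 8C 9D E2 8C B6.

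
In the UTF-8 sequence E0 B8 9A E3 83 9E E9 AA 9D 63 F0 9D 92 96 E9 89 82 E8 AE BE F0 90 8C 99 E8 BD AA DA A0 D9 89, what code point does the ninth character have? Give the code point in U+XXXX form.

Offset 0: leading byte 0xE0 = 11100000 → 3-byte char #1 = E0 B8 9A.
Offset 3: leading byte 0xE3 = 11100011 → 3-byte char #2 = E3 83 9E.
Offset 6: leading byte 0xE9 = 11101001 → 3-byte char #3 = E9 AA 9D.
Offset 9: leading byte 0x63 = 01100011 → 1-byte char #4 = 63.
Offset 10: leading byte 0xF0 = 11110000 → 4-byte char #5 = F0 9D 92 96.
Offset 14: leading byte 0xE9 = 11101001 → 3-byte char #6 = E9 89 82.
Offset 17: leading byte 0xE8 = 11101000 → 3-byte char #7 = E8 AE BE.
Offset 20: leading byte 0xF0 = 11110000 → 4-byte char #8 = F0 90 8C 99.
Offset 24: leading byte 0xE8 = 11101000 → 3-byte char #9 = E8 BD AA.
Leading byte 0xE8 = 11101000 matches 1110xxxx → 3-byte sequence.
Byte 1: 0xE8 = 11101000, payload 1000 (4 bits).
Byte 2: 0xBD = 10111101 (10xxxxxx ✓), payload 111101.
Byte 3: 0xAA = 10101010 (10xxxxxx ✓), payload 101010.
Concatenate: 1000111101101010 = 0x8F6A (16 bits → U+8F6A).

U+8F6A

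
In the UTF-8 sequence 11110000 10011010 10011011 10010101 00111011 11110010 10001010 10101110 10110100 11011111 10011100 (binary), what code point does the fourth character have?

Offset 0: leading byte 0xF0 = 11110000 → 4-byte char #1 = F0 9A 9B 95.
Offset 4: leading byte 0x3B = 00111011 → 1-byte char #2 = 3B.
Offset 5: leading byte 0xF2 = 11110010 → 4-byte char #3 = F2 8A AE B4.
Offset 9: leading byte 0xDF = 11011111 → 2-byte char #4 = DF 9C.
Leading byte 0xDF = 11011111 matches 110xxxxx → 2-byte sequence.
Byte 1: 0xDF = 11011111, payload 11111 (5 bits).
Byte 2: 0x9C = 10011100 (10xxxxxx ✓), payload 011100.
Concatenate: 11111011100 = 0x7DC (11 bits → U+07DC).

U+07DC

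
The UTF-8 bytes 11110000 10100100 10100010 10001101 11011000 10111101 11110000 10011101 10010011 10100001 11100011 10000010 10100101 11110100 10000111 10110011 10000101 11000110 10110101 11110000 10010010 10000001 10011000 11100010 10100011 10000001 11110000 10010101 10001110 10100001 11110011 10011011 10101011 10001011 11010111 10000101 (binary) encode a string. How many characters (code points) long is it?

Byte at offset 0: 0xF0 = 11110000 → 4-byte char (#1). Advance 4.
Byte at offset 4: 0xD8 = 11011000 → 2-byte char (#2). Advance 2.
Byte at offset 6: 0xF0 = 11110000 → 4-byte char (#3). Advance 4.
Byte at offset 10: 0xE3 = 11100011 → 3-byte char (#4). Advance 3.
Byte at offset 13: 0xF4 = 11110100 → 4-byte char (#5). Advance 4.
Byte at offset 17: 0xC6 = 11000110 → 2-byte char (#6). Advance 2.
Byte at offset 19: 0xF0 = 11110000 → 4-byte char (#7). Advance 4.
Byte at offset 23: 0xE2 = 11100010 → 3-byte char (#8). Advance 3.
Byte at offset 26: 0xF0 = 11110000 → 4-byte char (#9). Advance 4.
Byte at offset 30: 0xF3 = 11110011 → 4-byte char (#10). Advance 4.
Byte at offset 34: 0xD7 = 11010111 → 2-byte char (#11). Advance 2.
Reached end at offset 36 after 11 code points.

11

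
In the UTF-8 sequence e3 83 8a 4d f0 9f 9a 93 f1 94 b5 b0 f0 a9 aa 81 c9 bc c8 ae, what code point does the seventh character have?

Offset 0: leading byte 0xE3 = 11100011 → 3-byte char #1 = E3 83 8A.
Offset 3: leading byte 0x4D = 01001101 → 1-byte char #2 = 4D.
Offset 4: leading byte 0xF0 = 11110000 → 4-byte char #3 = F0 9F 9A 93.
Offset 8: leading byte 0xF1 = 11110001 → 4-byte char #4 = F1 94 B5 B0.
Offset 12: leading byte 0xF0 = 11110000 → 4-byte char #5 = F0 A9 AA 81.
Offset 16: leading byte 0xC9 = 11001001 → 2-byte char #6 = C9 BC.
Offset 18: leading byte 0xC8 = 11001000 → 2-byte char #7 = C8 AE.
Leading byte 0xC8 = 11001000 matches 110xxxxx → 2-byte sequence.
Byte 1: 0xC8 = 11001000, payload 01000 (5 bits).
Byte 2: 0xAE = 10101110 (10xxxxxx ✓), payload 101110.
Concatenate: 01000101110 = 0x22E (11 bits → U+022E).

U+022E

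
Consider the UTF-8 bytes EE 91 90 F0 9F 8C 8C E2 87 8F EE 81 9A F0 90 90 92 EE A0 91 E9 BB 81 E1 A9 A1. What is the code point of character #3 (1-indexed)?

U+21CF

Offset 0: leading byte 0xEE = 11101110 → 3-byte char #1 = EE 91 90.
Offset 3: leading byte 0xF0 = 11110000 → 4-byte char #2 = F0 9F 8C 8C.
Offset 7: leading byte 0xE2 = 11100010 → 3-byte char #3 = E2 87 8F.
Leading byte 0xE2 = 11100010 matches 1110xxxx → 3-byte sequence.
Byte 1: 0xE2 = 11100010, payload 0010 (4 bits).
Byte 2: 0x87 = 10000111 (10xxxxxx ✓), payload 000111.
Byte 3: 0x8F = 10001111 (10xxxxxx ✓), payload 001111.
Concatenate: 0010000111001111 = 0x21CF (16 bits → U+21CF).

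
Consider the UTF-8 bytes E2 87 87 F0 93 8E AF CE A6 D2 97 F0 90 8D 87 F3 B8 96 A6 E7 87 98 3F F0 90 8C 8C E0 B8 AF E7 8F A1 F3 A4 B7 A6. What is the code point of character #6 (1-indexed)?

U+F85A6

Offset 0: leading byte 0xE2 = 11100010 → 3-byte char #1 = E2 87 87.
Offset 3: leading byte 0xF0 = 11110000 → 4-byte char #2 = F0 93 8E AF.
Offset 7: leading byte 0xCE = 11001110 → 2-byte char #3 = CE A6.
Offset 9: leading byte 0xD2 = 11010010 → 2-byte char #4 = D2 97.
Offset 11: leading byte 0xF0 = 11110000 → 4-byte char #5 = F0 90 8D 87.
Offset 15: leading byte 0xF3 = 11110011 → 4-byte char #6 = F3 B8 96 A6.
Leading byte 0xF3 = 11110011 matches 11110xxx → 4-byte sequence.
Byte 1: 0xF3 = 11110011, payload 011 (3 bits).
Byte 2: 0xB8 = 10111000 (10xxxxxx ✓), payload 111000.
Byte 3: 0x96 = 10010110 (10xxxxxx ✓), payload 010110.
Byte 4: 0xA6 = 10100110 (10xxxxxx ✓), payload 100110.
Concatenate: 011111000010110100110 = 0xF85A6 (21 bits → U+F85A6).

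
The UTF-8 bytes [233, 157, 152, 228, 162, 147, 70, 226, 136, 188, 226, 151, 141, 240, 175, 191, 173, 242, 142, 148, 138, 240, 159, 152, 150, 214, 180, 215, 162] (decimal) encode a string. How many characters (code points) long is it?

10

Byte at offset 0: 0xE9 = 11101001 → 3-byte char (#1). Advance 3.
Byte at offset 3: 0xE4 = 11100100 → 3-byte char (#2). Advance 3.
Byte at offset 6: 0x46 = 01000110 → 1-byte char (#3). Advance 1.
Byte at offset 7: 0xE2 = 11100010 → 3-byte char (#4). Advance 3.
Byte at offset 10: 0xE2 = 11100010 → 3-byte char (#5). Advance 3.
Byte at offset 13: 0xF0 = 11110000 → 4-byte char (#6). Advance 4.
Byte at offset 17: 0xF2 = 11110010 → 4-byte char (#7). Advance 4.
Byte at offset 21: 0xF0 = 11110000 → 4-byte char (#8). Advance 4.
Byte at offset 25: 0xD6 = 11010110 → 2-byte char (#9). Advance 2.
Byte at offset 27: 0xD7 = 11010111 → 2-byte char (#10). Advance 2.
Reached end at offset 29 after 10 code points.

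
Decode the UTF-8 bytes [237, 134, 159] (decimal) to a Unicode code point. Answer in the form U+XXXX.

U+D19F

Leading byte 0xED = 11101101 matches 1110xxxx → 3-byte sequence.
Byte 1: 0xED = 11101101, payload 1101 (4 bits).
Byte 2: 0x86 = 10000110 (10xxxxxx ✓), payload 000110.
Byte 3: 0x9F = 10011111 (10xxxxxx ✓), payload 011111.
Concatenate: 1101000110011111 = 0xD19F (16 bits → U+D19F).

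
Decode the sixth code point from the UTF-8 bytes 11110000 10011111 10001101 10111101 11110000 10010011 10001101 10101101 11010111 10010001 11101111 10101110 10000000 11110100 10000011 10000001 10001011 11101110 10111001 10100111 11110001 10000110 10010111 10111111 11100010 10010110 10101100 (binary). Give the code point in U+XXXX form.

Offset 0: leading byte 0xF0 = 11110000 → 4-byte char #1 = F0 9F 8D BD.
Offset 4: leading byte 0xF0 = 11110000 → 4-byte char #2 = F0 93 8D AD.
Offset 8: leading byte 0xD7 = 11010111 → 2-byte char #3 = D7 91.
Offset 10: leading byte 0xEF = 11101111 → 3-byte char #4 = EF AE 80.
Offset 13: leading byte 0xF4 = 11110100 → 4-byte char #5 = F4 83 81 8B.
Offset 17: leading byte 0xEE = 11101110 → 3-byte char #6 = EE B9 A7.
Leading byte 0xEE = 11101110 matches 1110xxxx → 3-byte sequence.
Byte 1: 0xEE = 11101110, payload 1110 (4 bits).
Byte 2: 0xB9 = 10111001 (10xxxxxx ✓), payload 111001.
Byte 3: 0xA7 = 10100111 (10xxxxxx ✓), payload 100111.
Concatenate: 1110111001100111 = 0xEE67 (16 bits → U+EE67).

U+EE67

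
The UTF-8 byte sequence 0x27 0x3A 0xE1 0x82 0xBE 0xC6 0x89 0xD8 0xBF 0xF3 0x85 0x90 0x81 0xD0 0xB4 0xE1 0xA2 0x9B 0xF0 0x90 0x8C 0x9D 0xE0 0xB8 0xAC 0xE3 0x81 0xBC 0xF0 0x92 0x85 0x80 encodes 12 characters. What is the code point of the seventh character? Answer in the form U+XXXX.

U+0434

Offset 0: leading byte 0x27 = 00100111 → 1-byte char #1 = 27.
Offset 1: leading byte 0x3A = 00111010 → 1-byte char #2 = 3A.
Offset 2: leading byte 0xE1 = 11100001 → 3-byte char #3 = E1 82 BE.
Offset 5: leading byte 0xC6 = 11000110 → 2-byte char #4 = C6 89.
Offset 7: leading byte 0xD8 = 11011000 → 2-byte char #5 = D8 BF.
Offset 9: leading byte 0xF3 = 11110011 → 4-byte char #6 = F3 85 90 81.
Offset 13: leading byte 0xD0 = 11010000 → 2-byte char #7 = D0 B4.
Leading byte 0xD0 = 11010000 matches 110xxxxx → 2-byte sequence.
Byte 1: 0xD0 = 11010000, payload 10000 (5 bits).
Byte 2: 0xB4 = 10110100 (10xxxxxx ✓), payload 110100.
Concatenate: 10000110100 = 0x434 (11 bits → U+0434).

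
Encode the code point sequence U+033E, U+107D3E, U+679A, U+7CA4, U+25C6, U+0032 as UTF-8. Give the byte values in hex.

U+033E: 2-byte form → CC BE.
U+107D3E: 4-byte form → F4 87 B4 BE.
U+679A: 3-byte form → E6 9E 9A.
U+7CA4: 3-byte form → E7 B2 A4.
U+25C6: 3-byte form → E2 97 86.
U+0032: 1-byte form → 32.
Concatenated (16 bytes): CC BE F4 87 B4 BE E6 9E 9A E7 B2 A4 E2 97 86 32.

CC BE F4 87 B4 BE E6 9E 9A E7 B2 A4 E2 97 86 32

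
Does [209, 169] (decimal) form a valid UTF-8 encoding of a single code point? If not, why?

Leading byte 0xD1 = 11010001 → 2-byte form.
Continuation bytes 0xA9=10101001 all match 10xxxxxx.
Decoded value 0x469 is ≥ 0x80 (shortest form) and not a surrogate.

valid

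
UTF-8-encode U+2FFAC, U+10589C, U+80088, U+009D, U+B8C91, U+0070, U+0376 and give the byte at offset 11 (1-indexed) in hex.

1-indexed offset 11 is 0-indexed offset 10.
U+2FFAC → 4-byte form F0 AF BE AC at offsets 0–3.
U+10589C → 4-byte form F4 85 A2 9C at offsets 4–7.
U+80088 → 4-byte form F2 80 82 88 at offsets 8–11.
Offset 10 falls in char 3's range; it's byte 3 of F2 80 82 88 = 0x82.

0x82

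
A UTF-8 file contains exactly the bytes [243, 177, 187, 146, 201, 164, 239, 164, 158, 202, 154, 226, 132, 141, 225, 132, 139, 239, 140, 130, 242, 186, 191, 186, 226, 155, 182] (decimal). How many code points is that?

9

Byte at offset 0: 0xF3 = 11110011 → 4-byte char (#1). Advance 4.
Byte at offset 4: 0xC9 = 11001001 → 2-byte char (#2). Advance 2.
Byte at offset 6: 0xEF = 11101111 → 3-byte char (#3). Advance 3.
Byte at offset 9: 0xCA = 11001010 → 2-byte char (#4). Advance 2.
Byte at offset 11: 0xE2 = 11100010 → 3-byte char (#5). Advance 3.
Byte at offset 14: 0xE1 = 11100001 → 3-byte char (#6). Advance 3.
Byte at offset 17: 0xEF = 11101111 → 3-byte char (#7). Advance 3.
Byte at offset 20: 0xF2 = 11110010 → 4-byte char (#8). Advance 4.
Byte at offset 24: 0xE2 = 11100010 → 3-byte char (#9). Advance 3.
Reached end at offset 27 after 9 code points.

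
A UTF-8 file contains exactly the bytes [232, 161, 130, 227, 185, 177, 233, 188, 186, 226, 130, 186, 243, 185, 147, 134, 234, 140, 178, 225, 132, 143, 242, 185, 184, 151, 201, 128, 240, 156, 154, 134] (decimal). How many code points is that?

Byte at offset 0: 0xE8 = 11101000 → 3-byte char (#1). Advance 3.
Byte at offset 3: 0xE3 = 11100011 → 3-byte char (#2). Advance 3.
Byte at offset 6: 0xE9 = 11101001 → 3-byte char (#3). Advance 3.
Byte at offset 9: 0xE2 = 11100010 → 3-byte char (#4). Advance 3.
Byte at offset 12: 0xF3 = 11110011 → 4-byte char (#5). Advance 4.
Byte at offset 16: 0xEA = 11101010 → 3-byte char (#6). Advance 3.
Byte at offset 19: 0xE1 = 11100001 → 3-byte char (#7). Advance 3.
Byte at offset 22: 0xF2 = 11110010 → 4-byte char (#8). Advance 4.
Byte at offset 26: 0xC9 = 11001001 → 2-byte char (#9). Advance 2.
Byte at offset 28: 0xF0 = 11110000 → 4-byte char (#10). Advance 4.
Reached end at offset 32 after 10 code points.

10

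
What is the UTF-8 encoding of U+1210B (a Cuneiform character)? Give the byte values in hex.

U+1210B = 0x1210B = 73995 decimal. In range U+10000–U+10FFFF → 4-byte form: 11110xxx 10xxxxxx 10xxxxxx 10xxxxxx.
Binary (21 bits): 000010010000100001011.
Split 3+6+6+6: 000 | 010010 | 000100 | 001011.
Byte 1: 11110000 = 0xF0.
Byte 2: 10010010 = 0x92.
Byte 3: 10000100 = 0x84.
Byte 4: 10001011 = 0x8B.

F0 92 84 8B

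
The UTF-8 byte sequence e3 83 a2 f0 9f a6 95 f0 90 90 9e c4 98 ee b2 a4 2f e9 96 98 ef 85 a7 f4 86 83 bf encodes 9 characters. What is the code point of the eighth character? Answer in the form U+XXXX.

Offset 0: leading byte 0xE3 = 11100011 → 3-byte char #1 = E3 83 A2.
Offset 3: leading byte 0xF0 = 11110000 → 4-byte char #2 = F0 9F A6 95.
Offset 7: leading byte 0xF0 = 11110000 → 4-byte char #3 = F0 90 90 9E.
Offset 11: leading byte 0xC4 = 11000100 → 2-byte char #4 = C4 98.
Offset 13: leading byte 0xEE = 11101110 → 3-byte char #5 = EE B2 A4.
Offset 16: leading byte 0x2F = 00101111 → 1-byte char #6 = 2F.
Offset 17: leading byte 0xE9 = 11101001 → 3-byte char #7 = E9 96 98.
Offset 20: leading byte 0xEF = 11101111 → 3-byte char #8 = EF 85 A7.
Leading byte 0xEF = 11101111 matches 1110xxxx → 3-byte sequence.
Byte 1: 0xEF = 11101111, payload 1111 (4 bits).
Byte 2: 0x85 = 10000101 (10xxxxxx ✓), payload 000101.
Byte 3: 0xA7 = 10100111 (10xxxxxx ✓), payload 100111.
Concatenate: 1111000101100111 = 0xF167 (16 bits → U+F167).

U+F167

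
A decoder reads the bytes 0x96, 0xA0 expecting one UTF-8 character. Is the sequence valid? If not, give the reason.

Byte 0x96 = 10010110 has the form 10xxxxxx — a continuation byte — but there is no preceding leading byte.

invalid (continuation byte with no leading byte)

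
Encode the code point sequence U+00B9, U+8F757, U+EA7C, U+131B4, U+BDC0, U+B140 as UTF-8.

C2 B9 F2 8F 9D 97 EE A9 BC F0 93 86 B4 EB B7 80 EB 85 80

U+00B9: 2-byte form → C2 B9.
U+8F757: 4-byte form → F2 8F 9D 97.
U+EA7C: 3-byte form → EE A9 BC.
U+131B4: 4-byte form → F0 93 86 B4.
U+BDC0: 3-byte form → EB B7 80.
U+B140: 3-byte form → EB 85 80.
Concatenated (19 bytes): C2 B9 F2 8F 9D 97 EE A9 BC F0 93 86 B4 EB B7 80 EB 85 80.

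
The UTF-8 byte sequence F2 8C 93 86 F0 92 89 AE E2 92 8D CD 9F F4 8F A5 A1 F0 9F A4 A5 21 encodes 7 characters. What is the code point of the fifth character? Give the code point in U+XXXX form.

Offset 0: leading byte 0xF2 = 11110010 → 4-byte char #1 = F2 8C 93 86.
Offset 4: leading byte 0xF0 = 11110000 → 4-byte char #2 = F0 92 89 AE.
Offset 8: leading byte 0xE2 = 11100010 → 3-byte char #3 = E2 92 8D.
Offset 11: leading byte 0xCD = 11001101 → 2-byte char #4 = CD 9F.
Offset 13: leading byte 0xF4 = 11110100 → 4-byte char #5 = F4 8F A5 A1.
Leading byte 0xF4 = 11110100 matches 11110xxx → 4-byte sequence.
Byte 1: 0xF4 = 11110100, payload 100 (3 bits).
Byte 2: 0x8F = 10001111 (10xxxxxx ✓), payload 001111.
Byte 3: 0xA5 = 10100101 (10xxxxxx ✓), payload 100101.
Byte 4: 0xA1 = 10100001 (10xxxxxx ✓), payload 100001.
Concatenate: 100001111100101100001 = 0x10F961 (21 bits → U+10F961).

U+10F961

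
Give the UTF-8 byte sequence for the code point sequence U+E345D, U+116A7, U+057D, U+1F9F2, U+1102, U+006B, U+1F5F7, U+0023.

F3 A3 91 9D F0 91 9A A7 D5 BD F0 9F A7 B2 E1 84 82 6B F0 9F 97 B7 23

U+E345D: 4-byte form → F3 A3 91 9D.
U+116A7: 4-byte form → F0 91 9A A7.
U+057D: 2-byte form → D5 BD.
U+1F9F2: 4-byte form → F0 9F A7 B2.
U+1102: 3-byte form → E1 84 82.
U+006B: 1-byte form → 6B.
U+1F5F7: 4-byte form → F0 9F 97 B7.
U+0023: 1-byte form → 23.
Concatenated (23 bytes): F3 A3 91 9D F0 91 9A A7 D5 BD F0 9F A7 B2 E1 84 82 6B F0 9F 97 B7 23.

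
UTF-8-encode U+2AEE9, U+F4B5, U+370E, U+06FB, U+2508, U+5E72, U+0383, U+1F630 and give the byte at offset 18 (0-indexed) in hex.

0xCE

U+2AEE9 → 4-byte form F0 AA BB A9 at offsets 0–3.
U+F4B5 → 3-byte form EF 92 B5 at offsets 4–6.
U+370E → 3-byte form E3 9C 8E at offsets 7–9.
U+06FB → 2-byte form DB BB at offsets 10–11.
U+2508 → 3-byte form E2 94 88 at offsets 12–14.
U+5E72 → 3-byte form E5 B9 B2 at offsets 15–17.
U+0383 → 2-byte form CE 83 at offsets 18–19.
Offset 18 falls in char 7's range; it's byte 1 of CE 83 = 0xCE.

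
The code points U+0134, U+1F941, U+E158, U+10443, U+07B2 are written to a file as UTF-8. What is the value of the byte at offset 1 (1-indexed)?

0xC4

1-indexed offset 1 is 0-indexed offset 0.
U+0134 → 2-byte form C4 B4 at offsets 0–1.
Offset 0 falls in char 1's range; it's byte 1 of C4 B4 = 0xC4.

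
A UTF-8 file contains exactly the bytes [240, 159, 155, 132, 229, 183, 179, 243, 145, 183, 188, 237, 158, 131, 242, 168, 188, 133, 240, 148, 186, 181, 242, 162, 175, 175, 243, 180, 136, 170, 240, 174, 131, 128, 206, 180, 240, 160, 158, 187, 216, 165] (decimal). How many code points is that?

12

Byte at offset 0: 0xF0 = 11110000 → 4-byte char (#1). Advance 4.
Byte at offset 4: 0xE5 = 11100101 → 3-byte char (#2). Advance 3.
Byte at offset 7: 0xF3 = 11110011 → 4-byte char (#3). Advance 4.
Byte at offset 11: 0xED = 11101101 → 3-byte char (#4). Advance 3.
Byte at offset 14: 0xF2 = 11110010 → 4-byte char (#5). Advance 4.
Byte at offset 18: 0xF0 = 11110000 → 4-byte char (#6). Advance 4.
Byte at offset 22: 0xF2 = 11110010 → 4-byte char (#7). Advance 4.
Byte at offset 26: 0xF3 = 11110011 → 4-byte char (#8). Advance 4.
Byte at offset 30: 0xF0 = 11110000 → 4-byte char (#9). Advance 4.
Byte at offset 34: 0xCE = 11001110 → 2-byte char (#10). Advance 2.
Byte at offset 36: 0xF0 = 11110000 → 4-byte char (#11). Advance 4.
Byte at offset 40: 0xD8 = 11011000 → 2-byte char (#12). Advance 2.
Reached end at offset 42 after 12 code points.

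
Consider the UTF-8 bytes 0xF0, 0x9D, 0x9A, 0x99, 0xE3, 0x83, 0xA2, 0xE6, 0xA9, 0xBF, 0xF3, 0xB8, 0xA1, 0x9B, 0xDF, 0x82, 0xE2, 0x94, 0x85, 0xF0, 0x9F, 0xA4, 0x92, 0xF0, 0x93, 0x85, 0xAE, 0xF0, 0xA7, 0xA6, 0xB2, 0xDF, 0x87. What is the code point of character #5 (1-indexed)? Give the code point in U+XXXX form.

U+07C2

Offset 0: leading byte 0xF0 = 11110000 → 4-byte char #1 = F0 9D 9A 99.
Offset 4: leading byte 0xE3 = 11100011 → 3-byte char #2 = E3 83 A2.
Offset 7: leading byte 0xE6 = 11100110 → 3-byte char #3 = E6 A9 BF.
Offset 10: leading byte 0xF3 = 11110011 → 4-byte char #4 = F3 B8 A1 9B.
Offset 14: leading byte 0xDF = 11011111 → 2-byte char #5 = DF 82.
Leading byte 0xDF = 11011111 matches 110xxxxx → 2-byte sequence.
Byte 1: 0xDF = 11011111, payload 11111 (5 bits).
Byte 2: 0x82 = 10000010 (10xxxxxx ✓), payload 000010.
Concatenate: 11111000010 = 0x7C2 (11 bits → U+07C2).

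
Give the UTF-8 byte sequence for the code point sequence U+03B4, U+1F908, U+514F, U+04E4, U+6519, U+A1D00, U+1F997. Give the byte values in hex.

CE B4 F0 9F A4 88 E5 85 8F D3 A4 E6 94 99 F2 A1 B4 80 F0 9F A6 97

U+03B4: 2-byte form → CE B4.
U+1F908: 4-byte form → F0 9F A4 88.
U+514F: 3-byte form → E5 85 8F.
U+04E4: 2-byte form → D3 A4.
U+6519: 3-byte form → E6 94 99.
U+A1D00: 4-byte form → F2 A1 B4 80.
U+1F997: 4-byte form → F0 9F A6 97.
Concatenated (22 bytes): CE B4 F0 9F A4 88 E5 85 8F D3 A4 E6 94 99 F2 A1 B4 80 F0 9F A6 97.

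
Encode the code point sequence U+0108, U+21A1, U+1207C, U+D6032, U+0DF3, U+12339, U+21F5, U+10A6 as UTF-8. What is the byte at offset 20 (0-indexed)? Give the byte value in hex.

0xE2

U+0108 → 2-byte form C4 88 at offsets 0–1.
U+21A1 → 3-byte form E2 86 A1 at offsets 2–4.
U+1207C → 4-byte form F0 92 81 BC at offsets 5–8.
U+D6032 → 4-byte form F3 96 80 B2 at offsets 9–12.
U+0DF3 → 3-byte form E0 B7 B3 at offsets 13–15.
U+12339 → 4-byte form F0 92 8C B9 at offsets 16–19.
U+21F5 → 3-byte form E2 87 B5 at offsets 20–22.
Offset 20 falls in char 7's range; it's byte 1 of E2 87 B5 = 0xE2.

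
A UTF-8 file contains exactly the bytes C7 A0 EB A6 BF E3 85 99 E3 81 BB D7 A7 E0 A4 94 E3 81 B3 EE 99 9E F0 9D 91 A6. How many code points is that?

Byte at offset 0: 0xC7 = 11000111 → 2-byte char (#1). Advance 2.
Byte at offset 2: 0xEB = 11101011 → 3-byte char (#2). Advance 3.
Byte at offset 5: 0xE3 = 11100011 → 3-byte char (#3). Advance 3.
Byte at offset 8: 0xE3 = 11100011 → 3-byte char (#4). Advance 3.
Byte at offset 11: 0xD7 = 11010111 → 2-byte char (#5). Advance 2.
Byte at offset 13: 0xE0 = 11100000 → 3-byte char (#6). Advance 3.
Byte at offset 16: 0xE3 = 11100011 → 3-byte char (#7). Advance 3.
Byte at offset 19: 0xEE = 11101110 → 3-byte char (#8). Advance 3.
Byte at offset 22: 0xF0 = 11110000 → 4-byte char (#9). Advance 4.
Reached end at offset 26 after 9 code points.

9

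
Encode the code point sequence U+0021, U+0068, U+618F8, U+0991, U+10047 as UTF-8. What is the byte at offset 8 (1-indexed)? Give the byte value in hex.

0xA6

1-indexed offset 8 is 0-indexed offset 7.
U+0021 → 1-byte form 21 at offsets 0–0.
U+0068 → 1-byte form 68 at offsets 1–1.
U+618F8 → 4-byte form F1 A1 A3 B8 at offsets 2–5.
U+0991 → 3-byte form E0 A6 91 at offsets 6–8.
Offset 7 falls in char 4's range; it's byte 2 of E0 A6 91 = 0xA6.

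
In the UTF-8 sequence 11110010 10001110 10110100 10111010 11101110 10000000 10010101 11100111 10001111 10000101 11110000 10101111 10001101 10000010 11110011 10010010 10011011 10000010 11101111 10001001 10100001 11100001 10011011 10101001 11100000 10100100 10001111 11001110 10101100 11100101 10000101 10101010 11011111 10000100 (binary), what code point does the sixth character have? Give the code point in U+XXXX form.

U+F261

Offset 0: leading byte 0xF2 = 11110010 → 4-byte char #1 = F2 8E B4 BA.
Offset 4: leading byte 0xEE = 11101110 → 3-byte char #2 = EE 80 95.
Offset 7: leading byte 0xE7 = 11100111 → 3-byte char #3 = E7 8F 85.
Offset 10: leading byte 0xF0 = 11110000 → 4-byte char #4 = F0 AF 8D 82.
Offset 14: leading byte 0xF3 = 11110011 → 4-byte char #5 = F3 92 9B 82.
Offset 18: leading byte 0xEF = 11101111 → 3-byte char #6 = EF 89 A1.
Leading byte 0xEF = 11101111 matches 1110xxxx → 3-byte sequence.
Byte 1: 0xEF = 11101111, payload 1111 (4 bits).
Byte 2: 0x89 = 10001001 (10xxxxxx ✓), payload 001001.
Byte 3: 0xA1 = 10100001 (10xxxxxx ✓), payload 100001.
Concatenate: 1111001001100001 = 0xF261 (16 bits → U+F261).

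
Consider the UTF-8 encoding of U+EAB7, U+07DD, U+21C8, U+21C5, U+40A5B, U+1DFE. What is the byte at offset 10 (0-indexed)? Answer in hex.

0x85

U+EAB7 → 3-byte form EE AA B7 at offsets 0–2.
U+07DD → 2-byte form DF 9D at offsets 3–4.
U+21C8 → 3-byte form E2 87 88 at offsets 5–7.
U+21C5 → 3-byte form E2 87 85 at offsets 8–10.
Offset 10 falls in char 4's range; it's byte 3 of E2 87 85 = 0x85.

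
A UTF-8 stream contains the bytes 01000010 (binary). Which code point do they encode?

U+0042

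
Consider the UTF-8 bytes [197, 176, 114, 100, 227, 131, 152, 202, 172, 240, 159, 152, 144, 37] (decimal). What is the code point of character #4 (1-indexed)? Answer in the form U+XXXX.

Offset 0: leading byte 0xC5 = 11000101 → 2-byte char #1 = C5 B0.
Offset 2: leading byte 0x72 = 01110010 → 1-byte char #2 = 72.
Offset 3: leading byte 0x64 = 01100100 → 1-byte char #3 = 64.
Offset 4: leading byte 0xE3 = 11100011 → 3-byte char #4 = E3 83 98.
Leading byte 0xE3 = 11100011 matches 1110xxxx → 3-byte sequence.
Byte 1: 0xE3 = 11100011, payload 0011 (4 bits).
Byte 2: 0x83 = 10000011 (10xxxxxx ✓), payload 000011.
Byte 3: 0x98 = 10011000 (10xxxxxx ✓), payload 011000.
Concatenate: 0011000011011000 = 0x30D8 (16 bits → U+30D8).

U+30D8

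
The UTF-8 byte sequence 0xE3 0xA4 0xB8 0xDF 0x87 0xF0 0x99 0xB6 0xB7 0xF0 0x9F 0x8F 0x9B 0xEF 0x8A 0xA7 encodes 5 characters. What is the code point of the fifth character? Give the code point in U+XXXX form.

U+F2A7

Offset 0: leading byte 0xE3 = 11100011 → 3-byte char #1 = E3 A4 B8.
Offset 3: leading byte 0xDF = 11011111 → 2-byte char #2 = DF 87.
Offset 5: leading byte 0xF0 = 11110000 → 4-byte char #3 = F0 99 B6 B7.
Offset 9: leading byte 0xF0 = 11110000 → 4-byte char #4 = F0 9F 8F 9B.
Offset 13: leading byte 0xEF = 11101111 → 3-byte char #5 = EF 8A A7.
Leading byte 0xEF = 11101111 matches 1110xxxx → 3-byte sequence.
Byte 1: 0xEF = 11101111, payload 1111 (4 bits).
Byte 2: 0x8A = 10001010 (10xxxxxx ✓), payload 001010.
Byte 3: 0xA7 = 10100111 (10xxxxxx ✓), payload 100111.
Concatenate: 1111001010100111 = 0xF2A7 (16 bits → U+F2A7).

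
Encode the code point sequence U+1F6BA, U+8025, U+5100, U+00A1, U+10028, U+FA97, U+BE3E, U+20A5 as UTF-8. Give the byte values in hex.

U+1F6BA: 4-byte form → F0 9F 9A BA.
U+8025: 3-byte form → E8 80 A5.
U+5100: 3-byte form → E5 84 80.
U+00A1: 2-byte form → C2 A1.
U+10028: 4-byte form → F0 90 80 A8.
U+FA97: 3-byte form → EF AA 97.
U+BE3E: 3-byte form → EB B8 BE.
U+20A5: 3-byte form → E2 82 A5.
Concatenated (25 bytes): F0 9F 9A BA E8 80 A5 E5 84 80 C2 A1 F0 90 80 A8 EF AA 97 EB B8 BE E2 82 A5.

F0 9F 9A BA E8 80 A5 E5 84 80 C2 A1 F0 90 80 A8 EF AA 97 EB B8 BE E2 82 A5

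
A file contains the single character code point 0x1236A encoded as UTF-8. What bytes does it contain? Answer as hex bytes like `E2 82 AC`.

F0 92 8D AA

U+1236A = 0x1236A = 74602 decimal. In range U+10000–U+10FFFF → 4-byte form: 11110xxx 10xxxxxx 10xxxxxx 10xxxxxx.
Binary (21 bits): 000010010001101101010.
Split 3+6+6+6: 000 | 010010 | 001101 | 101010.
Byte 1: 11110000 = 0xF0.
Byte 2: 10010010 = 0x92.
Byte 3: 10001101 = 0x8D.
Byte 4: 10101010 = 0xAA.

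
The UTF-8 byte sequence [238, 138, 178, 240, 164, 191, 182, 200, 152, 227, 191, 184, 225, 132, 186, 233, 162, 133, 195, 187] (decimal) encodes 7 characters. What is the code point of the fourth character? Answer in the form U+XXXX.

Offset 0: leading byte 0xEE = 11101110 → 3-byte char #1 = EE 8A B2.
Offset 3: leading byte 0xF0 = 11110000 → 4-byte char #2 = F0 A4 BF B6.
Offset 7: leading byte 0xC8 = 11001000 → 2-byte char #3 = C8 98.
Offset 9: leading byte 0xE3 = 11100011 → 3-byte char #4 = E3 BF B8.
Leading byte 0xE3 = 11100011 matches 1110xxxx → 3-byte sequence.
Byte 1: 0xE3 = 11100011, payload 0011 (4 bits).
Byte 2: 0xBF = 10111111 (10xxxxxx ✓), payload 111111.
Byte 3: 0xB8 = 10111000 (10xxxxxx ✓), payload 111000.
Concatenate: 0011111111111000 = 0x3FF8 (16 bits → U+3FF8).

U+3FF8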